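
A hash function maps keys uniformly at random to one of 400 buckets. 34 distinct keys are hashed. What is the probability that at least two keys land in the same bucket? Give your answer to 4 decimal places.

It's easier to compute the probability that all 34 are distinct.
P(all distinct) = 400/400 · 399/400 · ··· · 367/400 ≈ 0.2361.
So the probability of at least one match is 1 − 0.2361 = 0.7639.

0.7639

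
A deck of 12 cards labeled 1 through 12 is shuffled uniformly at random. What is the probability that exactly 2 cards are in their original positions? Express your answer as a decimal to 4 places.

0.1839

Choose which 2 of the 12 are fixed: C(12,2) = 66 ways.
The remaining 10 must have no fixed point: D(10) = 1334961.
P = 66·1334961/479001600 = 16481/89600 ≈ 0.1839.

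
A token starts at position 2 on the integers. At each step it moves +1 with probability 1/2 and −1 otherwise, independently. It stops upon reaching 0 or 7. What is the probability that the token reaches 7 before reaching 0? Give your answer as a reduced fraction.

With a fair step, P(i) = ½P(i−1) + ½P(i+1) with P(0)=0, P(7)=1 has the linear solution P(i) = i/7.
P(2) = 2/7.

2/7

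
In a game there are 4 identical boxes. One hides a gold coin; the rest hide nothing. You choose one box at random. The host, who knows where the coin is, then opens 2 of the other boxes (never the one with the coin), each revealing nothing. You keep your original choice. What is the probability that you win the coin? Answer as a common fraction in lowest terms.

1/4

The host can always open 2 empty boxes regardless of your choice, so the reveals give no information about your original box.
P(win by staying) = 1/4.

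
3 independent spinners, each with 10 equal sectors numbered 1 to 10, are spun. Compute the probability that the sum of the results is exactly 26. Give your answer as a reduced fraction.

3/200

There are 10^3 = 1000 equally likely outcomes.
The number of ordered 3-tuples from {1,…,10} summing to 26 is 15.
P(sum = 26) = 15/1000 = 3/200.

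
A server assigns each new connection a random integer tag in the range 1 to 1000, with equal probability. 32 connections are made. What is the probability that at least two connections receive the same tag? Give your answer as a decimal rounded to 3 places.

0.394

It's easier to compute the probability that all 32 are distinct.
P(all distinct) = 1000/1000 · 999/1000 · ··· · 969/1000 ≈ 0.606.
So the probability of at least one match is 1 − 0.606 = 0.394.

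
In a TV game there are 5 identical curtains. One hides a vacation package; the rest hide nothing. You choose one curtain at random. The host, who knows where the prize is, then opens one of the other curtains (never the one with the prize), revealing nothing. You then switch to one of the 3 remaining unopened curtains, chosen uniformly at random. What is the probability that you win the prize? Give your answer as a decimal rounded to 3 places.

Your original curtain holds the prize with probability 1/5, so the other 4 collectively hold it with probability 4/5.
The host can always find an empty curtain to open, so this doesn't change that 4/5; it is now spread over the 3 remaining unopened curtains.
P(win by switching) = (4/5) · (1/3) = 4/15 ≈ 0.267.

0.267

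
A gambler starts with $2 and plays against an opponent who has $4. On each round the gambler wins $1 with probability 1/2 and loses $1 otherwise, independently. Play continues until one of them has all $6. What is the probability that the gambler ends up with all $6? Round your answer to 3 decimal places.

With a fair step, P(i) = ½P(i−1) + ½P(i+1) with P(0)=0, P(6)=1 has the linear solution P(i) = i/6.
P(2) = 2/6 = 1/3 ≈ 0.333.

0.333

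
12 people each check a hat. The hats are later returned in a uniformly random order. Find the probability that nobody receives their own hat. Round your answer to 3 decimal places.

This is the derangement probability: permutations of 12 with no fixed point.
D(12) = 12! · (1 − 1/1! + 1/2! − ··· + (−1)^12/12!) = 176214841.
P = 176214841/479001600 = 16019531/43545600 ≈ 0.368.

0.368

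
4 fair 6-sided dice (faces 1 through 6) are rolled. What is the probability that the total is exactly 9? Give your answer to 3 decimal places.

0.043

There are 6^4 = 1296 equally likely outcomes.
The number of ordered 4-tuples from {1,…,6} summing to 9 is 56.
P(sum = 9) = 56/1296 = 7/162 ≈ 0.043.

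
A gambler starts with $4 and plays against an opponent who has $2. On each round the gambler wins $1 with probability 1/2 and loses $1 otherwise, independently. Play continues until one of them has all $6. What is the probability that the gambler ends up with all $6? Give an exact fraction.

2/3

With a fair step, P(i) = ½P(i−1) + ½P(i+1) with P(0)=0, P(6)=1 has the linear solution P(i) = i/6.
P(4) = 4/6 = 2/3.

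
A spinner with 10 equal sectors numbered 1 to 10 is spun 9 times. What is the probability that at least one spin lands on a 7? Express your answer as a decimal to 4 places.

0.6126

P(no spin lands on a 7) = (9/10)^9 ≈ 0.3874.
P(at least one) = 1 − 0.3874 = 0.6126.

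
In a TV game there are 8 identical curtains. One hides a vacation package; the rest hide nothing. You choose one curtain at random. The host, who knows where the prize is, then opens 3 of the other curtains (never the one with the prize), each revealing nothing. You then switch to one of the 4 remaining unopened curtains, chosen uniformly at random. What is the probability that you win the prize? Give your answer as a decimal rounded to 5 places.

Your original curtain holds the prize with probability 1/8, so the other 7 collectively hold it with probability 7/8.
The host can always find 3 empty curtains to open, so the reveals don't change that 7/8; it is now spread over the 4 remaining unopened curtains.
P(win by switching) = (7/8) · (1/4) = 7/32 ≈ 0.21875.

0.21875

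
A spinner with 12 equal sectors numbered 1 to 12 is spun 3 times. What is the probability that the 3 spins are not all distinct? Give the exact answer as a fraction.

17/72

P(all 3 different) = 12/12 · 11/12 · ··· · 10/12 = 55/72.
P(at least two equal) = 1 − 55/72 = 17/72.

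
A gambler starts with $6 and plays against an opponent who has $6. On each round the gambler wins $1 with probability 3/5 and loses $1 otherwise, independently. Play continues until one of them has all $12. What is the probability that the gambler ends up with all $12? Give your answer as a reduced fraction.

729/793

Let r = q/p = (2/5)/(3/5) = 2/3. The recurrence P(i) = p·P(i+1) + q·P(i−1) with P(0)=0, P(12)=1 gives P(i) = (1 − r^i)/(1 − r^12).
P(6) = (1 − (2/3)^6) / (1 − (2/3)^12) = 729/793.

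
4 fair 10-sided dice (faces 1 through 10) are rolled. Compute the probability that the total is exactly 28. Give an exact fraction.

There are 10^4 = 10000 equally likely outcomes.
The number of ordered 4-tuples from {1,…,10} summing to 28 is 415.
P(sum = 28) = 415/10000 = 83/2000.

83/2000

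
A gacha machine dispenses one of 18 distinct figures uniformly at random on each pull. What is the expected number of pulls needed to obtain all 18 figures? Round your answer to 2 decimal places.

After i distinct types are collected, each trial gives a new one with probability (18−i)/18, so the expected wait for the next new type is 18/(18−i).
E = 18/18 + 18/17 + 18/16 + 18/15 + 18/14 + 18/13 + 18/12 + 18/11 + 18/10 + 18/9 + 18/8 + 18/7 + 18/6 + 18/5 + 18/4 + 18/3 + 18/2 + 18/1 = 42822903/680680 ≈ 62.91.

62.91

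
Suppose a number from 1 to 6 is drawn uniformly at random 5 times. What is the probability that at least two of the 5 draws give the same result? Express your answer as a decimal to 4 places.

0.9074

P(all 5 different) = 6/6 · 5/6 · ··· · 2/6 ≈ 0.0926.
P(at least two equal) = 1 − 0.0926 = 0.9074.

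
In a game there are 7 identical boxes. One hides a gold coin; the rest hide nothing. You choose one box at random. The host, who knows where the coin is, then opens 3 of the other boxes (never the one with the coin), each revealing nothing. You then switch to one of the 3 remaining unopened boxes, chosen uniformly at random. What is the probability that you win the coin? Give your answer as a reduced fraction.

2/7

Your original box holds the coin with probability 1/7, so the other 6 collectively hold it with probability 6/7.
The host can always find 3 empty boxes to open, so the reveals don't change that 6/7; it is now spread over the 3 remaining unopened boxes.
P(win by switching) = (6/7) · (1/3) = 2/7.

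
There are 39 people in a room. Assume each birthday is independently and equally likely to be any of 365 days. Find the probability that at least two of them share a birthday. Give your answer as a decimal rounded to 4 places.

0.8782

It's easier to compute the probability that all 39 are distinct.
P(all distinct) = 365/365 · 364/365 · ··· · 327/365 ≈ 0.1218.
So the probability of at least one match is 1 − 0.1218 = 0.8782.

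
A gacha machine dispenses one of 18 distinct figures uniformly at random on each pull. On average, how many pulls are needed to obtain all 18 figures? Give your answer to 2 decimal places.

62.91

After i distinct types are collected, each trial gives a new one with probability (18−i)/18, so the expected wait for the next new type is 18/(18−i).
E = 18/18 + 18/17 + 18/16 + 18/15 + 18/14 + 18/13 + 18/12 + 18/11 + 18/10 + 18/9 + 18/8 + 18/7 + 18/6 + 18/5 + 18/4 + 18/3 + 18/2 + 18/1 = 42822903/680680 ≈ 62.91.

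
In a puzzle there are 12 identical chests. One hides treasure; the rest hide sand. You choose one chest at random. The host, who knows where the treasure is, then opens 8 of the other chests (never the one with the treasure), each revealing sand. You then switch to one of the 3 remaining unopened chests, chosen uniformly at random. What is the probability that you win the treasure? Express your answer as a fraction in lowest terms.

Your original chest holds the treasure with probability 1/12, so the other 11 collectively hold it with probability 11/12.
The host can always find 8 empty chests to open, so the reveals don't change that 11/12; it is now spread over the 3 remaining unopened chests.
P(win by switching) = (11/12) · (1/3) = 11/36.

11/36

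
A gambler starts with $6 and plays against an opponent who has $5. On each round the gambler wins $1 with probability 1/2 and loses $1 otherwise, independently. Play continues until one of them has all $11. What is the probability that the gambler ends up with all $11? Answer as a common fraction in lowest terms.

With a fair step, P(i) = ½P(i−1) + ½P(i+1) with P(0)=0, P(11)=1 has the linear solution P(i) = i/11.
P(6) = 6/11.

6/11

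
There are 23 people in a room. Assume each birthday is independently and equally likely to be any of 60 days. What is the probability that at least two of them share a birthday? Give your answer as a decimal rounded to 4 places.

0.9923

It's easier to compute the probability that all 23 are distinct.
P(all distinct) = 60/60 · 59/60 · ··· · 38/60 ≈ 0.0077.
So the probability of at least one match is 1 − 0.0077 = 0.9923.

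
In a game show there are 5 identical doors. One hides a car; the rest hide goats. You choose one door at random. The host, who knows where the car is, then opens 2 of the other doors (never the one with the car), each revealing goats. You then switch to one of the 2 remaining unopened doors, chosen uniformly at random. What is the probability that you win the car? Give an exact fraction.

Your original door holds the car with probability 1/5, so the other 4 collectively hold it with probability 4/5.
The host can always find 2 empty doors to open, so the reveals don't change that 4/5; it is now spread over the 2 remaining unopened doors.
P(win by switching) = (4/5) · (1/2) = 2/5.

2/5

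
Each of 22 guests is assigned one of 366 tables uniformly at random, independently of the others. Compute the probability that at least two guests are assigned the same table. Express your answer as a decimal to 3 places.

0.475

It's easier to compute the probability that all 22 are distinct.
P(all distinct) = 366/366 · 365/366 · ··· · 345/366 ≈ 0.525.
So the probability of at least one match is 1 − 0.525 = 0.475.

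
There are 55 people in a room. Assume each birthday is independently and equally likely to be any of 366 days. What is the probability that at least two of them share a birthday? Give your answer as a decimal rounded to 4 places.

0.9861

It's easier to compute the probability that all 55 are distinct.
P(all distinct) = 366/366 · 365/366 · ··· · 312/366 ≈ 0.0139.
So the probability of at least one match is 1 − 0.0139 = 0.9861.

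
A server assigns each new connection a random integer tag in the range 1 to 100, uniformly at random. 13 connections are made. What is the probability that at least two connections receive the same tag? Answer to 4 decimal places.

It's easier to compute the probability that all 13 are distinct.
P(all distinct) = 100/100 · 99/100 · ··· · 88/100 ≈ 0.4428.
So the probability of at least one match is 1 − 0.4428 = 0.5572.

0.5572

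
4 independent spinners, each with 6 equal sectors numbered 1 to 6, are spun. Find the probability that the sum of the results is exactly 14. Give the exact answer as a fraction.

There are 6^4 = 1296 equally likely outcomes.
The number of ordered 4-tuples from {1,…,6} summing to 14 is 146.
P(sum = 14) = 146/1296 = 73/648.

73/648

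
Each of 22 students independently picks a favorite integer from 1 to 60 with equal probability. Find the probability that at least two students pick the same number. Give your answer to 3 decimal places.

0.988

It's easier to compute the probability that all 22 are distinct.
P(all distinct) = 60/60 · 59/60 · ··· · 39/60 ≈ 0.012.
So the probability of at least one match is 1 − 0.012 = 0.988.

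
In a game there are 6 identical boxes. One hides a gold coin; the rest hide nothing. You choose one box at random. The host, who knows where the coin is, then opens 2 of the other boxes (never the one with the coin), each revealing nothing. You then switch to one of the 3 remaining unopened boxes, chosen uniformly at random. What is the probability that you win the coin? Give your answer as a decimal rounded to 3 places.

Your original box holds the coin with probability 1/6, so the other 5 collectively hold it with probability 5/6.
The host can always find 2 empty boxes to open, so the reveals don't change that 5/6; it is now spread over the 3 remaining unopened boxes.
P(win by switching) = (5/6) · (1/3) = 5/18 ≈ 0.278.

0.278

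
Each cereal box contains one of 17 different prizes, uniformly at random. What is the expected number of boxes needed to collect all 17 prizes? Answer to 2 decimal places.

After i distinct types are collected, each trial gives a new one with probability (17−i)/17, so the expected wait for the next new type is 17/(17−i).
E = 17/17 + 17/16 + 17/15 + 17/14 + 17/13 + 17/12 + 17/11 + 17/10 + 17/9 + 17/8 + 17/7 + 17/6 + 17/5 + 17/4 + 17/3 + 17/2 + 17/1 = 42142223/720720 ≈ 58.47.

58.47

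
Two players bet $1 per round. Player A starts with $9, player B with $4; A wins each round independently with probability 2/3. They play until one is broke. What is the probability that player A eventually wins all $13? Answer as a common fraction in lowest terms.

8176/8191

Let r = q/p = (1/3)/(2/3) = 1/2. The recurrence P(i) = p·P(i+1) + q·P(i−1) with P(0)=0, P(13)=1 gives P(i) = (1 − r^i)/(1 − r^13).
P(9) = (1 − (1/2)^9) / (1 − (1/2)^13) = 8176/8191.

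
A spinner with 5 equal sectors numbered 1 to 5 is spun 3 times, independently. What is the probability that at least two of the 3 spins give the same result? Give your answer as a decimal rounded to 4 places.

0.5200

P(all 3 different) = 5/5 · 4/5 · ··· · 3/5 ≈ 0.4800.
P(at least two equal) = 1 − 0.4800 = 0.5200.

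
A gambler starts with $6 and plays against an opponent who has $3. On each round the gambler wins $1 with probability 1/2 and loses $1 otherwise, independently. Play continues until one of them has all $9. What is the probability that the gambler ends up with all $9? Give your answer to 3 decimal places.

With a fair step, P(i) = ½P(i−1) + ½P(i+1) with P(0)=0, P(9)=1 has the linear solution P(i) = i/9.
P(6) = 6/9 = 2/3 ≈ 0.667.

0.667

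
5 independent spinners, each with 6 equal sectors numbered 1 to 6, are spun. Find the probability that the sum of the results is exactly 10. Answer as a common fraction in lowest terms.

7/432

There are 6^5 = 7776 equally likely outcomes.
The number of ordered 5-tuples from {1,…,6} summing to 10 is 126.
P(sum = 10) = 126/7776 = 7/432.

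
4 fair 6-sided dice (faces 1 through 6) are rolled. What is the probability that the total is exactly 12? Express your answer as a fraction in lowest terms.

There are 6^4 = 1296 equally likely outcomes.
The number of ordered 4-tuples from {1,…,6} summing to 12 is 125.
P(sum = 12) = 125/1296.

125/1296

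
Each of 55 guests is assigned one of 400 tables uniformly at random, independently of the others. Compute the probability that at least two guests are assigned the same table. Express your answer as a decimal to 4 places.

0.9796

It's easier to compute the probability that all 55 are distinct.
P(all distinct) = 400/400 · 399/400 · ··· · 346/400 ≈ 0.0204.
So the probability of at least one match is 1 − 0.0204 = 0.9796.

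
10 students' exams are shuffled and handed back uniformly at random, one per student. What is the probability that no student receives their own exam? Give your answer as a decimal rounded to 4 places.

0.3679

This is the derangement probability: permutations of 10 with no fixed point.
D(10) = 10! · (1 − 1/1! + 1/2! − ··· + (−1)^10/10!) = 1334961.
P = 1334961/3628800 = 16481/44800 ≈ 0.3679.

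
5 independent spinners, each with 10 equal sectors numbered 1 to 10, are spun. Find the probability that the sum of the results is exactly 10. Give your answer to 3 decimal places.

There are 10^5 = 100000 equally likely outcomes.
The number of ordered 5-tuples from {1,…,10} summing to 10 is 126.
P(sum = 10) = 126/100000 = 63/50000 ≈ 0.001.

0.001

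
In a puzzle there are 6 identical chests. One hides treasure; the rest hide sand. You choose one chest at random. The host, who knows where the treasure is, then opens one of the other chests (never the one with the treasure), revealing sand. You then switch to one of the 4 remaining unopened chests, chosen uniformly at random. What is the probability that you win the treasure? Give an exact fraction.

5/24

Your original chest holds the treasure with probability 1/6, so the other 5 collectively hold it with probability 5/6.
The host can always find an empty chest to open, so this doesn't change that 5/6; it is now spread over the 4 remaining unopened chests.
P(win by switching) = (5/6) · (1/4) = 5/24.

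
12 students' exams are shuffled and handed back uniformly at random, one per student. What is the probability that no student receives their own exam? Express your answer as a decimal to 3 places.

This is the derangement probability: permutations of 12 with no fixed point.
D(12) = 12! · (1 − 1/1! + 1/2! − ··· + (−1)^12/12!) = 176214841.
P = 176214841/479001600 = 16019531/43545600 ≈ 0.368.

0.368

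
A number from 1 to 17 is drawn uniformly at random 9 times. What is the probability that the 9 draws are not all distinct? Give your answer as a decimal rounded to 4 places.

P(all 9 different) = 17/17 · 16/17 · ··· · 9/17 ≈ 0.0744.
P(at least two equal) = 1 − 0.0744 = 0.9256.

0.9256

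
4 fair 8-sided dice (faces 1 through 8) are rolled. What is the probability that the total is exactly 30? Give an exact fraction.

5/2048

There are 8^4 = 4096 equally likely outcomes.
The number of ordered 4-tuples from {1,…,8} summing to 30 is 10.
P(sum = 30) = 10/4096 = 5/2048.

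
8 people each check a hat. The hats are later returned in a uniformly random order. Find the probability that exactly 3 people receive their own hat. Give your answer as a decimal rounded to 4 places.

Choose which 3 of the 8 are fixed: C(8,3) = 56 ways.
The remaining 5 must have no fixed point: D(5) = 44.
P = 56·44/40320 = 11/180 ≈ 0.0611.

0.0611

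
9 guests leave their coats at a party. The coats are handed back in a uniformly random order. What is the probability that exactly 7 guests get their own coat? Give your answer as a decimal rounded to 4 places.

Choose which 7 of the 9 are fixed: C(9,7) = 36 ways.
The remaining 2 must have no fixed point: D(2) = 1.
P = 36·1/362880 = 1/10080 ≈ 0.0001.

0.0001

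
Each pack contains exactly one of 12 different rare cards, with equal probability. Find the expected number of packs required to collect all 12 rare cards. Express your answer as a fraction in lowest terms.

86021/2310

After i distinct types are collected, each trial gives a new one with probability (12−i)/12, so the expected wait for the next new type is 12/(12−i).
E = 12/12 + 12/11 + 12/10 + 12/9 + 12/8 + 12/7 + 12/6 + 12/5 + 12/4 + 12/3 + 12/2 + 12/1 = 86021/2310.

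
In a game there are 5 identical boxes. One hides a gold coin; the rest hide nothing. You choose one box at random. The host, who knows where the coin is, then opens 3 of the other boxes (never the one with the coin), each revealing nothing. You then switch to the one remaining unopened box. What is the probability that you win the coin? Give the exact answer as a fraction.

4/5

Your original box holds the coin with probability 1/5, so the other 4 collectively hold it with probability 4/5.
The host can always find 3 empty boxes to open, so the reveals don't change that 4/5; it is now spread over the 1 remaining unopened box.
P(win by switching) = (4/5) · (1/1) = 4/5.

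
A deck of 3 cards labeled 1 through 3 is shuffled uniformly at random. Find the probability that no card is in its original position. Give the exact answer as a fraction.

1/3

This is the derangement probability: permutations of 3 with no fixed point.
D(3) = 3! · (1 − 1/1! + 1/2! − ··· + (−1)^3/3!) = 2.
P = 2/6 = 1/3.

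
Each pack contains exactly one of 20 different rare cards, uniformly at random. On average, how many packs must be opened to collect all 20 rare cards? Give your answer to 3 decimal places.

71.955

After i distinct types are collected, each trial gives a new one with probability (20−i)/20, so the expected wait for the next new type is 20/(20−i).
E = 20/20 + 20/19 + 20/18 + 20/17 + 20/16 + 20/15 + 20/14 + 20/13 + 20/12 + 20/11 + 20/10 + 20/9 + 20/8 + 20/7 + 20/6 + 20/5 + 20/4 + 20/3 + 20/2 + 20/1 = 279175675/3879876 ≈ 71.955.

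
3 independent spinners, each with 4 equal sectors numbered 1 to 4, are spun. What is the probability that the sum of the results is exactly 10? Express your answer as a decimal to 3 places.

There are 4^3 = 64 equally likely outcomes.
The number of ordered 3-tuples from {1,…,4} summing to 10 is 6.
P(sum = 10) = 6/64 = 3/32 ≈ 0.094.

0.094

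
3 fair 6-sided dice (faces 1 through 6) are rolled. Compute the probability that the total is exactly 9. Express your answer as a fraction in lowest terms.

There are 6^3 = 216 equally likely outcomes.
The number of ordered 3-tuples from {1,…,6} summing to 9 is 25.
P(sum = 9) = 25/216.

25/216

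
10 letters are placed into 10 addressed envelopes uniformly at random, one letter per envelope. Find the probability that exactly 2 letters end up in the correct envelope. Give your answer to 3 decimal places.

Choose which 2 of the 10 are fixed: C(10,2) = 45 ways.
The remaining 8 must have no fixed point: D(8) = 14833.
P = 45·14833/3628800 = 2119/11520 ≈ 0.184.

0.184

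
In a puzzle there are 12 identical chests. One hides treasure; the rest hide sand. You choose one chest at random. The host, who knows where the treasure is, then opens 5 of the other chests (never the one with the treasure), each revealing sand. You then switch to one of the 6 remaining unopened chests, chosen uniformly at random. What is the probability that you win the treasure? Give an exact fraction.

Your original chest holds the treasure with probability 1/12, so the other 11 collectively hold it with probability 11/12.
The host can always find 5 empty chests to open, so the reveals don't change that 11/12; it is now spread over the 6 remaining unopened chests.
P(win by switching) = (11/12) · (1/6) = 11/72.

11/72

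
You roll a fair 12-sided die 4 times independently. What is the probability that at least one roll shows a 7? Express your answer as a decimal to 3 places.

P(no roll shows a 7) = (11/12)^4 ≈ 0.706.
P(at least one) = 1 − 0.706 = 0.294.

0.294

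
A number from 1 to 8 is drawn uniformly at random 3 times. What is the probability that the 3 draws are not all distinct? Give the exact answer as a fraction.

P(all 3 different) = 8/8 · 7/8 · ··· · 6/8 = 21/32.
P(at least two equal) = 1 − 21/32 = 11/32.

11/32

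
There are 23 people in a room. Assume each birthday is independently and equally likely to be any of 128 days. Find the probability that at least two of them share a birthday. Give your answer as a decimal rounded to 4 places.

It's easier to compute the probability that all 23 are distinct.
P(all distinct) = 128/128 · 127/128 · ··· · 106/128 ≈ 0.1220.
So the probability of at least one match is 1 − 0.1220 = 0.8780.

0.8780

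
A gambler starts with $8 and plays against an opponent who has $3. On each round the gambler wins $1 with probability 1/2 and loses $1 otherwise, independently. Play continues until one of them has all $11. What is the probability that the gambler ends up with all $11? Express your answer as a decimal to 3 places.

0.727

With a fair step, P(i) = ½P(i−1) + ½P(i+1) with P(0)=0, P(11)=1 has the linear solution P(i) = i/11.
P(8) = 8/11 ≈ 0.727.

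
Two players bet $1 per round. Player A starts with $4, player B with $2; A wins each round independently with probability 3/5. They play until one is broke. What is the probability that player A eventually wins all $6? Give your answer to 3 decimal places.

0.880

Let r = q/p = (2/5)/(3/5) = 2/3. The recurrence P(i) = p·P(i+1) + q·P(i−1) with P(0)=0, P(6)=1 gives P(i) = (1 − r^i)/(1 − r^6).
P(4) = (1 − (2/3)^4) / (1 − (2/3)^6) = 117/133 ≈ 0.880.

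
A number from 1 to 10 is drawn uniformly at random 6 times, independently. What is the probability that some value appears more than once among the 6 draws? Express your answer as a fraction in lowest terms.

P(all 6 different) = 10/10 · 9/10 · ··· · 5/10 = 189/1250.
P(at least two equal) = 1 − 189/1250 = 1061/1250.

1061/1250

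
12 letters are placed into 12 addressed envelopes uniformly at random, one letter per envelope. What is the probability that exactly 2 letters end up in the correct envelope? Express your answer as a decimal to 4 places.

Choose which 2 of the 12 are fixed: C(12,2) = 66 ways.
The remaining 10 must have no fixed point: D(10) = 1334961.
P = 66·1334961/479001600 = 16481/89600 ≈ 0.1839.

0.1839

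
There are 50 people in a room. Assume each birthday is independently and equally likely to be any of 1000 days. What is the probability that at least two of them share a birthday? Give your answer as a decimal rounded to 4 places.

0.7123

It's easier to compute the probability that all 50 are distinct.
P(all distinct) = 1000/1000 · 999/1000 · ··· · 951/1000 ≈ 0.2877.
So the probability of at least one match is 1 − 0.2877 = 0.7123.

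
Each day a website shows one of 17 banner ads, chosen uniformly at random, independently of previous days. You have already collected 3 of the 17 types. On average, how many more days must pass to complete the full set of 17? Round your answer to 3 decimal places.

Starting from 3 distinct types, each trial gives a new one with probability (17−i)/17 when i types are held, so the wait for the next new type is 17/(17−i).
E = 17/14 + 17/13 + 17/12 + 17/11 + 17/10 + 17/9 + 17/8 + 17/7 + 17/6 + 17/5 + 17/4 + 17/3 + 17/2 + 17/1 = 19919461/360360 ≈ 55.277.

55.277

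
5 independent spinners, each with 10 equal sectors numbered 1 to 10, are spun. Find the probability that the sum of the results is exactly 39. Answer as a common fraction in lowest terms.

There are 10^5 = 100000 equally likely outcomes.
The number of ordered 5-tuples from {1,…,10} summing to 39 is 1340.
P(sum = 39) = 1340/100000 = 67/5000.

67/5000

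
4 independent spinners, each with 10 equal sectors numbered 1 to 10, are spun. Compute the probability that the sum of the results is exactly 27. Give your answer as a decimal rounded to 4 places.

0.0480

There are 10^4 = 10000 equally likely outcomes.
The number of ordered 4-tuples from {1,…,10} summing to 27 is 480.
P(sum = 27) = 480/10000 = 6/125 ≈ 0.0480.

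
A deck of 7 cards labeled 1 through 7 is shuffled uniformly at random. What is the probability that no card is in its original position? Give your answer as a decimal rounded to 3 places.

0.368

This is the derangement probability: permutations of 7 with no fixed point.
D(7) = 7! · (1 − 1/1! + 1/2! − ··· + (−1)^7/7!) = 1854.
P = 1854/5040 = 103/280 ≈ 0.368.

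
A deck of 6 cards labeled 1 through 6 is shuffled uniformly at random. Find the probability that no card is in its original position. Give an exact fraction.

This is the derangement probability: permutations of 6 with no fixed point.
D(6) = 6! · (1 − 1/1! + 1/2! − ··· + (−1)^6/6!) = 265.
P = 265/720 = 53/144.

53/144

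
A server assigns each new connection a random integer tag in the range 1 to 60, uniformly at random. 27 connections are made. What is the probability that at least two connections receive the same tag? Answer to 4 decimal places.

It's easier to compute the probability that all 27 are distinct.
P(all distinct) = 60/60 · 59/60 · ··· · 34/60 ≈ 0.0009.
So the probability of at least one match is 1 − 0.0009 = 0.9991.

0.9991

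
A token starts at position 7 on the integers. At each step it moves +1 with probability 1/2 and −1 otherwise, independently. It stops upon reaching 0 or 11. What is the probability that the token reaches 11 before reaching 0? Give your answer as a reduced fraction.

With a fair step, P(i) = ½P(i−1) + ½P(i+1) with P(0)=0, P(11)=1 has the linear solution P(i) = i/11.
P(7) = 7/11.

7/11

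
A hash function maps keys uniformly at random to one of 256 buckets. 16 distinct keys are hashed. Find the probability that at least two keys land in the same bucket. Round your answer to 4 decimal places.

It's easier to compute the probability that all 16 are distinct.
P(all distinct) = 256/256 · 255/256 · ··· · 241/256 ≈ 0.6197.
So the probability of at least one match is 1 − 0.6197 = 0.3803.

0.3803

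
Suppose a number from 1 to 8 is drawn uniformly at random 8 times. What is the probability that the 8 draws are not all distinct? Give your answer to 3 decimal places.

0.998

P(all 8 different) = 8/8 · 7/8 · ··· · 1/8 ≈ 0.002.
P(at least two equal) = 1 − 0.002 = 0.998.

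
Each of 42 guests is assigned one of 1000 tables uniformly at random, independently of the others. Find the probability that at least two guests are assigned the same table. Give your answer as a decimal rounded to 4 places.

It's easier to compute the probability that all 42 are distinct.
P(all distinct) = 1000/1000 · 999/1000 · ··· · 959/1000 ≈ 0.4176.
So the probability of at least one match is 1 − 0.4176 = 0.5824.

0.5824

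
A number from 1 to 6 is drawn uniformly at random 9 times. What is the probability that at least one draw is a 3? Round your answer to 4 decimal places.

0.8062

P(no draw is a 3) = (5/6)^9 ≈ 0.1938.
P(at least one) = 1 − 0.1938 = 0.8062.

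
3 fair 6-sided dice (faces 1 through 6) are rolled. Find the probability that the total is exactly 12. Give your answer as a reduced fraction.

There are 6^3 = 216 equally likely outcomes.
The number of ordered 3-tuples from {1,…,6} summing to 12 is 25.
P(sum = 12) = 25/216.

25/216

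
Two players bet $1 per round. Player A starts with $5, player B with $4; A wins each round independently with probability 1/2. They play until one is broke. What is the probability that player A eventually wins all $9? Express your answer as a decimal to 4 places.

With a fair step, P(i) = ½P(i−1) + ½P(i+1) with P(0)=0, P(9)=1 has the linear solution P(i) = i/9.
P(5) = 5/9 ≈ 0.5556.

0.5556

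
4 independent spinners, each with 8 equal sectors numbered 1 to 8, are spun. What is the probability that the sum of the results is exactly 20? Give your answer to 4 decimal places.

There are 8^4 = 4096 equally likely outcomes.
The number of ordered 4-tuples from {1,…,8} summing to 20 is 315.
P(sum = 20) = 315/4096 ≈ 0.0769.

0.0769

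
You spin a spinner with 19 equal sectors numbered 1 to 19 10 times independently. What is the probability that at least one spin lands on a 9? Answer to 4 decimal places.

0.4176

P(no spin lands on a 9) = (18/19)^10 ≈ 0.5824.
P(at least one) = 1 − 0.5824 = 0.4176.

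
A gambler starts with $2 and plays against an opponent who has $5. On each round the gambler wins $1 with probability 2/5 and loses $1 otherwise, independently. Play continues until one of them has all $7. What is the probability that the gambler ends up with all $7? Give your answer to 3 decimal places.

Let r = q/p = (3/5)/(2/5) = 3/2. The recurrence P(i) = p·P(i+1) + q·P(i−1) with P(0)=0, P(7)=1 gives P(i) = (1 − r^i)/(1 − r^7).
P(2) = (1 − (3/2)^2) / (1 − (3/2)^7) = 160/2059 ≈ 0.078.

0.078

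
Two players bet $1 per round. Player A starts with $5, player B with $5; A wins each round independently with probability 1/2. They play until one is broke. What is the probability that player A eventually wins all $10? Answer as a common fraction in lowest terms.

1/2

With a fair step, P(i) = ½P(i−1) + ½P(i+1) with P(0)=0, P(10)=1 has the linear solution P(i) = i/10.
P(5) = 5/10 = 1/2.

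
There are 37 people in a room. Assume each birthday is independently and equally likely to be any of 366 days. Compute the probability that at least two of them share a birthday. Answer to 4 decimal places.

It's easier to compute the probability that all 37 are distinct.
P(all distinct) = 366/366 · 365/366 · ··· · 330/366 ≈ 0.1521.
So the probability of at least one match is 1 − 0.1521 = 0.8479.

0.8479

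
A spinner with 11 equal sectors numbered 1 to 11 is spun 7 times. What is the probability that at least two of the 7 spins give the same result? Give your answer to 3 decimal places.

P(all 7 different) = 11/11 · 10/11 · ··· · 5/11 ≈ 0.085.
P(at least two equal) = 1 − 0.085 = 0.915.

0.915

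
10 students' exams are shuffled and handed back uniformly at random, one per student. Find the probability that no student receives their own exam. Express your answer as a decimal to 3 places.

This is the derangement probability: permutations of 10 with no fixed point.
D(10) = 10! · (1 − 1/1! + 1/2! − ··· + (−1)^10/10!) = 1334961.
P = 1334961/3628800 = 16481/44800 ≈ 0.368.

0.368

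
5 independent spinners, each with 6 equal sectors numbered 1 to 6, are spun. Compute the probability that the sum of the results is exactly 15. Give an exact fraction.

217/2592

There are 6^5 = 7776 equally likely outcomes.
The number of ordered 5-tuples from {1,…,6} summing to 15 is 651.
P(sum = 15) = 651/7776 = 217/2592.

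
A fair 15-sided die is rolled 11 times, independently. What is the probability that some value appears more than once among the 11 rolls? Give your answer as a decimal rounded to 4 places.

0.9937

P(all 11 different) = 15/15 · 14/15 · ··· · 5/15 ≈ 0.0063.
P(at least two equal) = 1 − 0.0063 = 0.9937.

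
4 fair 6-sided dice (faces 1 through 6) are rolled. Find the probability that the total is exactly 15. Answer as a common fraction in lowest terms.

35/324

There are 6^4 = 1296 equally likely outcomes.
The number of ordered 4-tuples from {1,…,6} summing to 15 is 140.
P(sum = 15) = 140/1296 = 35/324.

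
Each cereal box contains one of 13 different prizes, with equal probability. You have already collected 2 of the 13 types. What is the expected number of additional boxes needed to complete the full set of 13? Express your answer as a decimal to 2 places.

39.26

Starting from 2 distinct types, each trial gives a new one with probability (13−i)/13 when i types are held, so the wait for the next new type is 13/(13−i).
E = 13/11 + 13/10 + 13/9 + 13/8 + 13/7 + 13/6 + 13/5 + 13/4 + 13/3 + 13/2 + 13/1 = 1088243/27720 ≈ 39.26.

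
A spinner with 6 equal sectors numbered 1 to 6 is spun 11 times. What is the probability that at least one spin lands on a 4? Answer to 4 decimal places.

0.8654

P(no spin lands on a 4) = (5/6)^11 ≈ 0.1346.
P(at least one) = 1 − 0.1346 = 0.8654.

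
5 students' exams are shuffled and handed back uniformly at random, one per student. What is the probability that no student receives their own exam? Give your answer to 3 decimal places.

0.367

This is the derangement probability: permutations of 5 with no fixed point.
D(5) = 5! · (1 − 1/1! + 1/2! − ··· + (−1)^5/5!) = 44.
P = 44/120 = 11/30 ≈ 0.367.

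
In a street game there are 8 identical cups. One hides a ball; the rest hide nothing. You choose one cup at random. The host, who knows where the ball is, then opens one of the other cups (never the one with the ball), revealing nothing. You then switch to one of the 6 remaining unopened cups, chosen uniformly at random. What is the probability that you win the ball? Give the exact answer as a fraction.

Your original cup holds the ball with probability 1/8, so the other 7 collectively hold it with probability 7/8.
The host can always find an empty cup to open, so this doesn't change that 7/8; it is now spread over the 6 remaining unopened cups.
P(win by switching) = (7/8) · (1/6) = 7/48.

7/48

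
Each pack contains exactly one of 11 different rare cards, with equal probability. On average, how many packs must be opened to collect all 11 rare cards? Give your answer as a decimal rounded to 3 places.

After i distinct types are collected, each trial gives a new one with probability (11−i)/11, so the expected wait for the next new type is 11/(11−i).
E = 11/11 + 11/10 + 11/9 + 11/8 + 11/7 + 11/6 + 11/5 + 11/4 + 11/3 + 11/2 + 11/1 = 83711/2520 ≈ 33.219.

33.219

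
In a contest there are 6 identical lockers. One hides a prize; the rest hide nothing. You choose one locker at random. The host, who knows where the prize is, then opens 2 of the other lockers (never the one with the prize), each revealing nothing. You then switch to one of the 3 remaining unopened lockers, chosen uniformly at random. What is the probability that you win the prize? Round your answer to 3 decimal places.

0.278

Your original locker holds the prize with probability 1/6, so the other 5 collectively hold it with probability 5/6.
The host can always find 2 empty lockers to open, so the reveals don't change that 5/6; it is now spread over the 3 remaining unopened lockers.
P(win by switching) = (5/6) · (1/3) = 5/18 ≈ 0.278.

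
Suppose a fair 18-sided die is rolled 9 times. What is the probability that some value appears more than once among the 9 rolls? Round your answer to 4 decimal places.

0.9111

P(all 9 different) = 18/18 · 17/18 · ··· · 10/18 ≈ 0.0889.
P(at least two equal) = 1 − 0.0889 = 0.9111.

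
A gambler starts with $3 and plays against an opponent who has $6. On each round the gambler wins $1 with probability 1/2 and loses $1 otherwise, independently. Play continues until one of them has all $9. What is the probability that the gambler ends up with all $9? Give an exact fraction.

1/3

With a fair step, P(i) = ½P(i−1) + ½P(i+1) with P(0)=0, P(9)=1 has the linear solution P(i) = i/9.
P(3) = 3/9 = 1/3.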